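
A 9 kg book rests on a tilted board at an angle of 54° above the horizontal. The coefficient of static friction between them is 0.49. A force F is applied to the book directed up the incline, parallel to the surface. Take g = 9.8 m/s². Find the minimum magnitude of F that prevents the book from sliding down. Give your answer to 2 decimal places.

The normal force is N = mg cos 54° = 51.843 N. With F at its minimum the book is on the verge of sliding down, so static friction is at its maximum μ_s N = 0.49 × 51.843 = 25.403 N and acts up the slope.
Equilibrium along the incline: F + μ_s N = mg sin 54°, so F = 71.355 − 25.403 = 45.952 N.

45.95 N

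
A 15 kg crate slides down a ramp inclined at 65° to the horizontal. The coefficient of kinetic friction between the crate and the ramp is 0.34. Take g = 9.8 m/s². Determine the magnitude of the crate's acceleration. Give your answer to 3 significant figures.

7.47 m/s²

Resolving the weight along the incline: the component pulling the crate down the slope is mg sin 65° = 15 × 9.8 × 0.9063 = 133.226 N, and the normal force is N = mg cos 65° = 15 × 9.8 × 0.4226 = 62.122 N.
Kinetic friction acts up the slope with magnitude f = μN = 0.34 × 62.122 = 21.121 N.
Net force along the incline is 133.226 − 21.121 = 112.105 N, so a = 112.105 / 15 = 7.4737 m/s².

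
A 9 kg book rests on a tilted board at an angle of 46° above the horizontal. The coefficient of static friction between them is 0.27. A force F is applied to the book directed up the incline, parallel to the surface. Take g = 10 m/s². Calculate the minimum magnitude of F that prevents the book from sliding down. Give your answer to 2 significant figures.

The normal force is N = mg cos 46° = 62.519 N. With F at its minimum the book is on the verge of sliding down, so static friction is at its maximum μ_s N = 0.27 × 62.519 = 16.880 N and acts up the slope.
Equilibrium along the incline: F + μ_s N = mg sin 46°, so F = 64.741 − 16.880 = 47.861 N.

48 N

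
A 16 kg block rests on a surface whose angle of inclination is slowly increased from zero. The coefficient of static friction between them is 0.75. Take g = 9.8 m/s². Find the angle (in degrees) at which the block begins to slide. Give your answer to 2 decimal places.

36.87°

At the threshold of sliding, static friction is at its maximum μ_s N and exactly balances the weight component along the incline: mg sin θ = μ_s mg cos θ.
Hence tan θ = μ_s = 0.75, so θ = arctan(0.75) = 36.8699°.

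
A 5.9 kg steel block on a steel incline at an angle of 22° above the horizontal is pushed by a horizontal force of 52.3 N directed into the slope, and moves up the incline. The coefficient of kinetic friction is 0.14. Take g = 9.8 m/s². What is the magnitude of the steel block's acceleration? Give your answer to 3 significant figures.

2.81 m/s²

The horizontal push has components F cos 22° = 52.3 × 0.9272 = 48.493 N up the incline and F sin 22° = 52.3 × 0.3746 = 19.592 N pressing into the surface.
The normal force is therefore N = mg cos 22° + F sin 22° = 53.611 + 19.592 = 73.203 N, and kinetic friction down the slope is μN = 0.14 × 73.203 = 10.248 N.
Along the incline: F cos 22° − mg sin 22° − μN = ma, so 48.493 − 21.659 − 10.248 = 5.9 a, giving a = 2.8112 m/s².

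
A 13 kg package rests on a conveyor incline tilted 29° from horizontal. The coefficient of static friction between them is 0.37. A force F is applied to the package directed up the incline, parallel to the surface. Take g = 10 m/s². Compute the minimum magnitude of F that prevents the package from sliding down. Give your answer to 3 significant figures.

The normal force is N = mg cos 29° = 113.701 N. With F at its minimum the package is on the verge of sliding down, so static friction is at its maximum μ_s N = 0.37 × 113.701 = 42.069 N and acts up the slope.
Equilibrium along the incline: F + μ_s N = mg sin 29°, so F = 63.025 − 42.069 = 20.956 N.

21.0 N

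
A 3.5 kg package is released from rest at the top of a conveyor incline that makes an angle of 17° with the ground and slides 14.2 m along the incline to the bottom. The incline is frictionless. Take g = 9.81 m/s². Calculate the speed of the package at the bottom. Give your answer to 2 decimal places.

The weight component along the incline is mg sin 17° = 10.039 N and the normal force is N = mg cos 17° = 32.835 N.
With no friction, a = g sin 17° = 2.8682 m/s².
Starting from rest over a distance of 14.2 m, v² = 2aL = 2 × 2.8682 × 14.2 = 81.4569, so v = 9.0253 m/s.

9.03 m/s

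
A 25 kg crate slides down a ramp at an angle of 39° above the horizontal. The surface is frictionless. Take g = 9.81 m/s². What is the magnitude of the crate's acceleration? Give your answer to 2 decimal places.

6.17 m/s²

Resolving the weight along the incline: the component pulling the crate down the slope is mg sin 39° = 25 × 9.81 × 0.6293 = 154.336 N, and the normal force is N = mg cos 39° = 25 × 9.81 × 0.7771 = 190.584 N.
With no friction the net force along the incline is 154.336 N, so a = g sin 39° = 154.336 / 25 = 6.1734 m/s².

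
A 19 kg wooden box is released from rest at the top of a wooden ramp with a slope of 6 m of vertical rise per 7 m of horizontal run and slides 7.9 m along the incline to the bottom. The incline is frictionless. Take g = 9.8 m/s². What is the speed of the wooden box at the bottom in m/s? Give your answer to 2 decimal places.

The weight component along the incline is mg sin 40.60° = 121.177 N and the normal force is N = mg cos 40.60° = 141.374 N.
With no friction, a = g sin 40.60° = 6.3778 m/s².
Starting from rest over a distance of 7.9 m, v² = 2aL = 2 × 6.3778 × 7.9 = 100.7692, so v = 10.0384 m/s.

10.04 m/s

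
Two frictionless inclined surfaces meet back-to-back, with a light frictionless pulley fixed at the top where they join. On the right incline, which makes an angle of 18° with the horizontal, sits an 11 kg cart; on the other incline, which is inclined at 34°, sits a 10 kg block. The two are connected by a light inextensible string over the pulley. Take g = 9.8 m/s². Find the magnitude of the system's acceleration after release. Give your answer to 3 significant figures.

Resolve each weight along its own incline: the 11 kg mass has component 11 × 9.8 × sin 18° = 33.312 N down its slope, and the 10 kg mass has 10 × 9.8 × sin 34° = 54.801 N down its slope.
The 10 kg side's 54.801 N exceeds the other side's 33.312 N, so that mass slides down and the 11 kg mass slides up. Taking that direction as positive, Newton's second law for the whole system gives 54.801 − 33.312 = (11 + 10) a, so a = 21.489 / 21 = 1.0233 m/s².

1.02 m/s²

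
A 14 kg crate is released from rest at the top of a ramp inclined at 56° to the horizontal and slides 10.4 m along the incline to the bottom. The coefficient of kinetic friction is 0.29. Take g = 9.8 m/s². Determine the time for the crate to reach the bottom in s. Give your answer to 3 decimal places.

1.784 s

The weight component along the incline is mg sin 56° = 113.744 N and the normal force is N = mg cos 56° = 76.721 N.
Friction up the slope is f = μN = 0.29 × 76.721 = 22.249 N, so the net downslope force is 113.744 − 22.249 = 91.495 N and a = 91.495 / 14 = 6.5354 m/s².
Starting from rest, L = ½at², so t = √(2L/a) = √(2 × 10.4 / 6.5354) = 1.7840 s.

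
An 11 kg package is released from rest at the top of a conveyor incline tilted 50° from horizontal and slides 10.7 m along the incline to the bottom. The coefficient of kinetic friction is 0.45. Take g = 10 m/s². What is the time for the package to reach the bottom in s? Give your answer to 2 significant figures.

The weight component along the incline is mg sin 50° = 84.265 N and the normal force is N = mg cos 50° = 70.707 N.
Friction up the slope is f = μN = 0.45 × 70.707 = 31.818 N, so the net downslope force is 84.265 − 31.818 = 52.447 N and a = 52.447 / 11 = 4.7679 m/s².
Starting from rest, L = ½at², so t = √(2L/a) = √(2 × 10.7 / 4.7679) = 2.1186 s.

2.1 s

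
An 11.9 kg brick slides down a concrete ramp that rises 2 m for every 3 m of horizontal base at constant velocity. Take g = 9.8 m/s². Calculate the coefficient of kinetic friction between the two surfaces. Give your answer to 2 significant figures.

At constant velocity the net force along the incline is zero: mg sin 33.69° = μ mg cos 33.69°.
So μ = tan 33.69° = 0.5547 / 0.8321 = 0.6666.

0.67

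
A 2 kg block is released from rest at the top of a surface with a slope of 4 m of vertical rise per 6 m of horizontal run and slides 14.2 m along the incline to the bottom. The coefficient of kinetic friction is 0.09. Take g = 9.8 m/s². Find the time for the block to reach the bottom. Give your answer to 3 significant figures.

The weight component along the incline is mg sin 33.69° = 10.872 N and the normal force is N = mg cos 33.69° = 16.308 N.
Friction up the slope is f = μN = 0.09 × 16.308 = 1.468 N, so the net downslope force is 10.872 − 1.468 = 9.404 N and a = 9.404 / 2 = 4.7020 m/s².
Starting from rest, L = ½at², so t = √(2L/a) = √(2 × 14.2 / 4.7020) = 2.4576 s.

2.46 s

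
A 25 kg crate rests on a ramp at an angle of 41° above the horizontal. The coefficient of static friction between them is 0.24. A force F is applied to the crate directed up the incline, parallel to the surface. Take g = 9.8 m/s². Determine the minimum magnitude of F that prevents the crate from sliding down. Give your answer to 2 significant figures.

120 N

The normal force is N = mg cos 41° = 184.904 N. With F at its minimum the crate is on the verge of sliding down, so static friction is at its maximum μ_s N = 0.24 × 184.904 = 44.377 N and acts up the slope.
Equilibrium along the incline: F + μ_s N = mg sin 41°, so F = 160.734 − 44.377 = 116.357 N.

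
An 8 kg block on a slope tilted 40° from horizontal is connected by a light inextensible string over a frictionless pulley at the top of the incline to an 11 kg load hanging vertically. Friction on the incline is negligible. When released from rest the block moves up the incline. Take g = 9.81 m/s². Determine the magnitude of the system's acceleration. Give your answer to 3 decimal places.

For the block on the incline: the weight component along the slope is m₁g sin 40° = 8 × 9.81 × 0.6428 = 50.447 N and the normal force is N = m₁g cos 40° = 60.119 N.
Newton's second law for the block (up-slope positive): T − 50.447 = 8 a. For the hanging load (downward positive): 11 × 9.81 − T = 11 a.
Adding the two equations eliminates T: 57.463 = 19 a, so a = 3.0244 m/s².

3.024 m/s²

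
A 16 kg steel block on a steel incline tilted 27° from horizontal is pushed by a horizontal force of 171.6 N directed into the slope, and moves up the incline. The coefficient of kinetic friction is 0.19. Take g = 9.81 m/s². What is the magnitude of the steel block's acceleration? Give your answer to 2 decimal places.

The horizontal push has components F cos 27° = 171.6 × 0.8910 = 152.896 N up the incline and F sin 27° = 171.6 × 0.4540 = 77.906 N pressing into the surface.
The normal force is therefore N = mg cos 27° + F sin 27° = 139.851 + 77.906 = 217.757 N, and kinetic friction down the slope is μN = 0.19 × 217.757 = 41.374 N.
Along the incline: F cos 27° − mg sin 27° − μN = ma, so 152.896 − 71.260 − 41.374 = 16 a, giving a = 2.5164 m/s².

2.52 m/s²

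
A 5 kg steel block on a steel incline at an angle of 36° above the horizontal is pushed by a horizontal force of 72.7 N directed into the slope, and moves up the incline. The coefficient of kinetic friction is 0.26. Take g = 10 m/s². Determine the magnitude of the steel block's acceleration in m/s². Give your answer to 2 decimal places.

The horizontal push has components F cos 36° = 72.7 × 0.8090 = 58.814 N up the incline and F sin 36° = 72.7 × 0.5878 = 42.733 N pressing into the surface.
The normal force is therefore N = mg cos 36° + F sin 36° = 40.450 + 42.733 = 83.183 N, and kinetic friction down the slope is μN = 0.26 × 83.183 = 21.628 N.
Along the incline: F cos 36° − mg sin 36° − μN = ma, so 58.814 − 29.390 − 21.628 = 5 a, giving a = 1.5592 m/s².

1.56 m/s²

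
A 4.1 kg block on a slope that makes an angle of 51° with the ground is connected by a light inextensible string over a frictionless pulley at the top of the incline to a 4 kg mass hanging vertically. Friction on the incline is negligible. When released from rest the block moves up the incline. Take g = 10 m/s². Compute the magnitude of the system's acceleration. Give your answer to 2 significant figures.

1.0 m/s²

For the block on the incline: the weight component along the slope is m₁g sin 51° = 4.1 × 10 × 0.7771 = 31.861 N and the normal force is N = m₁g cos 51° = 25.802 N.
Newton's second law for the block (up-slope positive): T − 31.861 = 4.1 a. For the hanging mass (downward positive): 4 × 10 − T = 4 a.
Adding the two equations eliminates T: 8.139 = 8.1 a, so a = 1.0048 m/s².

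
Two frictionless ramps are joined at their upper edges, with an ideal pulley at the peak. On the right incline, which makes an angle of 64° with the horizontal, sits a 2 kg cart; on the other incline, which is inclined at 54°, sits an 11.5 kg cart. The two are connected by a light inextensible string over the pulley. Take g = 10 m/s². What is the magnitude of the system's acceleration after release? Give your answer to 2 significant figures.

Resolve each weight along its own incline: the 2 kg mass has component 2 × 10 × sin 64° = 17.976 N down its slope, and the 11.5 kg mass has 11.5 × 10 × sin 54° = 93.037 N down its slope.
The 11.5 kg side's 93.037 N exceeds the other side's 17.976 N, so that mass slides down and the 2 kg mass slides up. Taking that direction as positive, Newton's second law for the whole system gives 93.037 − 17.976 = (2 + 11.5) a, so a = 75.061 / 13.5 = 5.5601 m/s².

5.6 m/s²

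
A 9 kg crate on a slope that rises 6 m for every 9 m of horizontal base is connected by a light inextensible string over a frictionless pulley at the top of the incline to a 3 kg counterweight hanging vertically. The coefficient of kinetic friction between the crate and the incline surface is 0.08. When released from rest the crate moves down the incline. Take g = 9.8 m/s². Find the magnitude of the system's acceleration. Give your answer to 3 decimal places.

1.138 m/s²

For the crate on the incline: the weight component along the slope is m₁g sin 33.69° = 9 × 9.8 × 0.5547 = 48.925 N and the normal force is N = m₁g cos 33.69° = 73.387 N.
Kinetic friction opposes the crate's motion down the incline: f = μN = 0.08 × 73.387 = 5.871 N acting up the slope.
Newton's second law for the crate (down-slope positive): 48.925 − 5.871 − T = 9 a. For the hanging counterweight (upward positive): T − 3 × 9.8 = 3 a.
Adding the two equations eliminates T: 13.654 = 12 a, so a = 1.1378 m/s².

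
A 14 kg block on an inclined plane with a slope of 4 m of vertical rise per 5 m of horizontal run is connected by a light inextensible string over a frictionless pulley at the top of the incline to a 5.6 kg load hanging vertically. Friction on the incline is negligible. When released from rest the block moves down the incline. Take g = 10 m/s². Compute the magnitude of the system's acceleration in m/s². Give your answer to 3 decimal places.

For the block on the incline: the weight component along the slope is m₁g sin 38.66° = 14 × 10 × 0.6247 = 87.458 N and the normal force is N = m₁g cos 38.66° = 109.322 N.
Newton's second law for the block (down-slope positive): 87.458 − T = 14 a. For the hanging load (upward positive): T − 5.6 × 10 = 5.6 a.
Adding the two equations eliminates T: 31.458 = 19.6 a, so a = 1.6050 m/s².

1.605 m/s²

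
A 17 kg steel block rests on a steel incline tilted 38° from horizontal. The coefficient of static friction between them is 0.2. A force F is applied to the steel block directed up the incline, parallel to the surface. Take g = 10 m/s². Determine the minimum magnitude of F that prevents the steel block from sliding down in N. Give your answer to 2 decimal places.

The normal force is N = mg cos 38° = 133.962 N. With F at its minimum the steel block is on the verge of sliding down, so static friction is at its maximum μ_s N = 0.2 × 133.962 = 26.792 N and acts up the slope.
Equilibrium along the incline: F + μ_s N = mg sin 38°, so F = 104.662 − 26.792 = 77.870 N.

77.87 N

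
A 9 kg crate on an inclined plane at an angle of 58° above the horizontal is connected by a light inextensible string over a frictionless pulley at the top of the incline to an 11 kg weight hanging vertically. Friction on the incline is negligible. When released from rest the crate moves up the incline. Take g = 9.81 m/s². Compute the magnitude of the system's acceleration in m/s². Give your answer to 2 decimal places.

For the crate on the incline: the weight component along the slope is m₁g sin 58° = 9 × 9.81 × 0.8480 = 74.870 N and the normal force is N = m₁g cos 58° = 46.787 N.
Newton's second law for the crate (up-slope positive): T − 74.870 = 9 a. For the hanging weight (downward positive): 11 × 9.81 − T = 11 a.
Adding the two equations eliminates T: 33.040 = 20 a, so a = 1.6520 m/s².

1.65 m/s²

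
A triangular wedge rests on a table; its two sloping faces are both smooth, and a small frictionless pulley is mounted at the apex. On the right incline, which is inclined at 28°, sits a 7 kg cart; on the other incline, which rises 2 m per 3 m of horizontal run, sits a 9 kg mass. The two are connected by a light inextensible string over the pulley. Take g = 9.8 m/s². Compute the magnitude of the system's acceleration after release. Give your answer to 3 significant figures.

Resolve each weight along its own incline: the 7 kg mass has component 7 × 9.8 × sin 28° = 32.206 N down its slope, and the 9 kg mass has 9 × 9.8 × sin 33.69° = 48.925 N down its slope.
The 9 kg side's 48.925 N exceeds the other side's 32.206 N, so that mass slides down and the 7 kg mass slides up. Taking that direction as positive, Newton's second law for the whole system gives 48.925 − 32.206 = (7 + 9) a, so a = 16.719 / 16 = 1.0449 m/s².

1.04 m/s²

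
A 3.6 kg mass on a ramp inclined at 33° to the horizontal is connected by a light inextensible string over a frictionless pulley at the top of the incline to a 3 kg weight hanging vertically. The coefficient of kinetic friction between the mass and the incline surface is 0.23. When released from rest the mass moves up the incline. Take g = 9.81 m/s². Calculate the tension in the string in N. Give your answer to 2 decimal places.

27.89 N

For the mass on the incline: the weight component along the slope is m₁g sin 33° = 3.6 × 9.81 × 0.5446 = 19.233 N and the normal force is N = m₁g cos 33° = 29.618 N.
Kinetic friction opposes the mass's motion up the incline: f = μN = 0.23 × 29.618 = 6.812 N acting down the slope.
Newton's second law for the mass (up-slope positive): T − 19.233 − 6.812 = 3.6 a. For the hanging weight (downward positive): 3 × 9.81 − T = 3 a.
Adding the two equations eliminates T: 3.385 = 6.6 a, so a = 0.5129 m/s².
Then from the hanging weight's equation, T = 3 × (9.81 − 0.5129) = 27.891 N.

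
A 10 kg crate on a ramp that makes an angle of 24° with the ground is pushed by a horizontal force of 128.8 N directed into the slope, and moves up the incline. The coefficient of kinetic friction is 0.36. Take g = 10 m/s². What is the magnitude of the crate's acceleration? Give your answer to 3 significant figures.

2.52 m/s²

The horizontal push has components F cos 24° = 128.8 × 0.9135 = 117.659 N up the incline and F sin 24° = 128.8 × 0.4067 = 52.383 N pressing into the surface.
The normal force is therefore N = mg cos 24° + F sin 24° = 91.350 + 52.383 = 143.733 N, and kinetic friction down the slope is μN = 0.36 × 143.733 = 51.744 N.
Along the incline: F cos 24° − mg sin 24° − μN = ma, so 117.659 − 40.670 − 51.744 = 10 a, giving a = 2.5245 m/s².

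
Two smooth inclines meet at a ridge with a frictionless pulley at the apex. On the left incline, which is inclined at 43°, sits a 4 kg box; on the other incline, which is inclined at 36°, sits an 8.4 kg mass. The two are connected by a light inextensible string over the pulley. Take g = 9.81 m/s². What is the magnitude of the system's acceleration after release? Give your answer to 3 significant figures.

1.75 m/s²

Resolve each weight along its own incline: the 4 kg mass has component 4 × 9.81 × sin 43° = 26.762 N down its slope, and the 8.4 kg mass has 8.4 × 9.81 × sin 36° = 48.436 N down its slope.
The 8.4 kg side's 48.436 N exceeds the other side's 26.762 N, so that mass slides down and the 4 kg mass slides up. Taking that direction as positive, Newton's second law for the whole system gives 48.436 − 26.762 = (4 + 8.4) a, so a = 21.674 / 12.4 = 1.7479 m/s².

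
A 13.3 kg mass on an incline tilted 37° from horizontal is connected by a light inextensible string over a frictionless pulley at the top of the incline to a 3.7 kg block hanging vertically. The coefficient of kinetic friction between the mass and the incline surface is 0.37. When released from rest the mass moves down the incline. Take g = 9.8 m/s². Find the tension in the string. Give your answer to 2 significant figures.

37 N

For the mass on the incline: the weight component along the slope is m₁g sin 37° = 13.3 × 9.8 × 0.6018 = 78.439 N and the normal force is N = m₁g cos 37° = 104.094 N.
Kinetic friction opposes the mass's motion down the incline: f = μN = 0.37 × 104.094 = 38.515 N acting up the slope.
Newton's second law for the mass (down-slope positive): 78.439 − 38.515 − T = 13.3 a. For the hanging block (upward positive): T − 3.7 × 9.8 = 3.7 a.
Adding the two equations eliminates T: 3.664 = 17 a, so a = 0.2155 m/s².
Then from the hanging block's equation, T = 3.7 × (9.8 + 0.2155) = 37.057 N.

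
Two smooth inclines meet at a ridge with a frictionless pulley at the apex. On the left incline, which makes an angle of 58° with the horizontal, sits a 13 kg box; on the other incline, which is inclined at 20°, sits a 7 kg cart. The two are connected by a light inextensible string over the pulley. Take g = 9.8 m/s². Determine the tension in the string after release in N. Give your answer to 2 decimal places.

53.07 N

Resolve each weight along its own incline: the 13 kg mass has component 13 × 9.8 × sin 58° = 108.041 N down its slope, and the 7 kg mass has 7 × 9.8 × sin 20° = 23.463 N down its slope.
The 13 kg side's 108.041 N exceeds the other side's 23.463 N, so that mass slides down and the 7 kg mass slides up. Taking that direction as positive, Newton's second law for the whole system gives 108.041 − 23.463 = (13 + 7) a, so a = 84.578 / 20 = 4.2289 m/s².
For the 7 kg mass (up-slope positive): T − 23.463 = 7 × 4.2289, so T = 53.065 N.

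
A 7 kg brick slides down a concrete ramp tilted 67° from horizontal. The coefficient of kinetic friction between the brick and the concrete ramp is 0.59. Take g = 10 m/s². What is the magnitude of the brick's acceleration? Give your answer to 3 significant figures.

Resolving the weight along the incline: the component pulling the brick down the slope is mg sin 67° = 7 × 10 × 0.9205 = 64.435 N, and the normal force is N = mg cos 67° = 7 × 10 × 0.3907 = 27.349 N.
Kinetic friction acts up the slope with magnitude f = μN = 0.59 × 27.349 = 16.136 N.
Net force along the incline is 64.435 − 16.136 = 48.299 N, so a = 48.299 / 7 = 6.8999 m/s².

6.90 m/s²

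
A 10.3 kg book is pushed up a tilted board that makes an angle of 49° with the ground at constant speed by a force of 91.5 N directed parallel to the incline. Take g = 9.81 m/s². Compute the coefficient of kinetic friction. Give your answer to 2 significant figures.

0.23

At constant speed ΣF = 0 along the incline. The applied 91.5 N acts up the slope; the weight component mg sin 49° = 76.258 N and kinetic friction μN both act down the slope.
So 91.5 = 76.258 + μ × 66.290, giving μ = (91.5 − 76.258) / 66.290 = 0.2299.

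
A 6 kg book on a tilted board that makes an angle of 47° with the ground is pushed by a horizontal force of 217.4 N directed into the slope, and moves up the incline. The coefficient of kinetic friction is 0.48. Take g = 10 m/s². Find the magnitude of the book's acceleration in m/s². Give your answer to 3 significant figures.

1.40 m/s²

The horizontal push has components F cos 47° = 217.4 × 0.6820 = 148.267 N up the incline and F sin 47° = 217.4 × 0.7314 = 159.006 N pressing into the surface.
The normal force is therefore N = mg cos 47° + F sin 47° = 40.920 + 159.006 = 199.926 N, and kinetic friction down the slope is μN = 0.48 × 199.926 = 95.964 N.
Along the incline: F cos 47° − mg sin 47° − μN = ma, so 148.267 − 43.884 − 95.964 = 6 a, giving a = 1.4032 m/s².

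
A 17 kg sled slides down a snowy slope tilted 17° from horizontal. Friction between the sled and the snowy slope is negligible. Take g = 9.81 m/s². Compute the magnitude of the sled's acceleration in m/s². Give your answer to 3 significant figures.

2.87 m/s²

Resolving the weight along the incline: the component pulling the sled down the slope is mg sin 17° = 17 × 9.81 × 0.2924 = 48.764 N, and the normal force is N = mg cos 17° = 17 × 9.81 × 0.9563 = 159.482 N.
With no friction the net force along the incline is 48.764 N, so a = g sin 17° = 48.764 / 17 = 2.8685 m/s².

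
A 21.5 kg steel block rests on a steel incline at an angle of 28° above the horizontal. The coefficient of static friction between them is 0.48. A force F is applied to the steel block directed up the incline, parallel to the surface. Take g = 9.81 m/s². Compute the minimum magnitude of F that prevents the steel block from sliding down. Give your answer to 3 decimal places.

The normal force is N = mg cos 28° = 186.227 N. With F at its minimum the steel block is on the verge of sliding down, so static friction is at its maximum μ_s N = 0.48 × 186.227 = 89.389 N and acts up the slope.
Equilibrium along the incline: F + μ_s N = mg sin 28°, so F = 99.019 − 89.389 = 9.630 N.

9.630 N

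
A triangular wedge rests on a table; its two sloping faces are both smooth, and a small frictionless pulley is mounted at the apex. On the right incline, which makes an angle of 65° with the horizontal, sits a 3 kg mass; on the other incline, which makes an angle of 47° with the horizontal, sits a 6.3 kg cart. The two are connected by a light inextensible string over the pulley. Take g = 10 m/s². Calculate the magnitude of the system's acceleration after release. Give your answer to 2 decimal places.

2.03 m/s²

Resolve each weight along its own incline: the 3 kg mass has component 3 × 10 × sin 65° = 27.189 N down its slope, and the 6.3 kg mass has 6.3 × 10 × sin 47° = 46.075 N down its slope.
The 6.3 kg side's 46.075 N exceeds the other side's 27.189 N, so that mass slides down and the 3 kg mass slides up. Taking that direction as positive, Newton's second law for the whole system gives 46.075 − 27.189 = (3 + 6.3) a, so a = 18.886 / 9.3 = 2.0308 m/s².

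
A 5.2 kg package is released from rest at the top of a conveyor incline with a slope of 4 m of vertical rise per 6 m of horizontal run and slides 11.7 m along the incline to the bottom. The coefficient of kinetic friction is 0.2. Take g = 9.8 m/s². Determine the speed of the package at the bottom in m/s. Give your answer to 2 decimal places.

9.44 m/s

The weight component along the incline is mg sin 33.69° = 28.268 N and the normal force is N = mg cos 33.69° = 42.401 N.
Friction up the slope is f = μN = 0.2 × 42.401 = 8.480 N, so the net downslope force is 28.268 − 8.480 = 19.788 N and a = 19.788 / 5.2 = 3.8054 m/s².
Starting from rest over a distance of 11.7 m, v² = 2aL = 2 × 3.8054 × 11.7 = 89.0464, so v = 9.4364 m/s.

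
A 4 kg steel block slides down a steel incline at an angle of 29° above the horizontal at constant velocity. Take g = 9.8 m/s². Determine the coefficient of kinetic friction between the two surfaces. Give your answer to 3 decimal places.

0.554

At constant velocity the net force along the incline is zero: mg sin 29° = μ mg cos 29°.
So μ = tan 29° = 0.4848 / 0.8746 = 0.5543.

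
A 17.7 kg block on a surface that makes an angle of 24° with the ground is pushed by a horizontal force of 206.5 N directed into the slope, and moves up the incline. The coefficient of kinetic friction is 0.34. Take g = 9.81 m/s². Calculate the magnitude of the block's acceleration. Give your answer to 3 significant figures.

The horizontal push has components F cos 24° = 206.5 × 0.9135 = 188.638 N up the incline and F sin 24° = 206.5 × 0.4067 = 83.984 N pressing into the surface.
The normal force is therefore N = mg cos 24° + F sin 24° = 158.617 + 83.984 = 242.601 N, and kinetic friction down the slope is μN = 0.34 × 242.601 = 82.484 N.
Along the incline: F cos 24° − mg sin 24° − μN = ma, so 188.638 − 70.618 − 82.484 = 17.7 a, giving a = 2.0077 m/s².

2.01 m/s²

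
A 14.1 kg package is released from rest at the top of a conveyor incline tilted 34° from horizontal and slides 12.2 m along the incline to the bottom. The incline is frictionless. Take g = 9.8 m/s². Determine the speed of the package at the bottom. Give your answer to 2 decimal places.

11.56 m/s

The weight component along the incline is mg sin 34° = 77.269 N and the normal force is N = mg cos 34° = 114.556 N.
With no friction, a = g sin 34° = 5.4801 m/s².
Starting from rest over a distance of 12.2 m, v² = 2aL = 2 × 5.4801 × 12.2 = 133.7144, so v = 11.5635 m/s.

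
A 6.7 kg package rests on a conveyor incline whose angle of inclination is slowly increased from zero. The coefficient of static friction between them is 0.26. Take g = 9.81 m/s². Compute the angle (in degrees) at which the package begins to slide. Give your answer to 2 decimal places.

14.57°

At the threshold of sliding, static friction is at its maximum μ_s N and exactly balances the weight component along the incline: mg sin θ = μ_s mg cos θ.
Hence tan θ = μ_s = 0.26, so θ = arctan(0.26) = 14.5742°.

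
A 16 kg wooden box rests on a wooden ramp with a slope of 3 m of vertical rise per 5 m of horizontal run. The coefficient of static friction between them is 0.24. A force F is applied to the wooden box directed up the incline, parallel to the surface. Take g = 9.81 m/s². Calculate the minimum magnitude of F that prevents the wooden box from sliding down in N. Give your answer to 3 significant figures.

The normal force is N = mg cos 30.96° = 134.592 N. With F at its minimum the wooden box is on the verge of sliding down, so static friction is at its maximum μ_s N = 0.24 × 134.592 = 32.302 N and acts up the slope.
Equilibrium along the incline: F + μ_s N = mg sin 30.96°, so F = 80.755 − 32.302 = 48.453 N.

48.5 N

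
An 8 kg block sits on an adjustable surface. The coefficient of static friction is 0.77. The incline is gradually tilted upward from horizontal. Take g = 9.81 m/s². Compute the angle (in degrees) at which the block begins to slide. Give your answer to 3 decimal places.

At the threshold of sliding, static friction is at its maximum μ_s N and exactly balances the weight component along the incline: mg sin θ = μ_s mg cos θ.
Hence tan θ = μ_s = 0.77, so θ = arctan(0.77) = 37.5963°.

37.596°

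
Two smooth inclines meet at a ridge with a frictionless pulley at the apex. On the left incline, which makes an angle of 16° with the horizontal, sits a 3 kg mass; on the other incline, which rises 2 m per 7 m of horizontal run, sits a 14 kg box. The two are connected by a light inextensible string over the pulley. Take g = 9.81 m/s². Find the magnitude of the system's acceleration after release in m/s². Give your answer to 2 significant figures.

Resolve each weight along its own incline: the 3 kg mass has component 3 × 9.81 × sin 16° = 8.112 N down its slope, and the 14 kg mass has 14 × 9.81 × sin 15.95° = 37.730 N down its slope.
The 14 kg side's 37.730 N exceeds the other side's 8.112 N, so that mass slides down and the 3 kg mass slides up. Taking that direction as positive, Newton's second law for the whole system gives 37.730 − 8.112 = (3 + 14) a, so a = 29.618 / 17 = 1.7422 m/s².

1.7 m/s²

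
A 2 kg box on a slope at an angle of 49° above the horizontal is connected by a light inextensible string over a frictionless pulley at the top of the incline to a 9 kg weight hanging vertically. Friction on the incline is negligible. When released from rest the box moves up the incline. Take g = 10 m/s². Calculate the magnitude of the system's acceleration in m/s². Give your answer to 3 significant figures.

6.81 m/s²

For the box on the incline: the weight component along the slope is m₁g sin 49° = 2 × 10 × 0.7547 = 15.094 N and the normal force is N = m₁g cos 49° = 13.121 N.
Newton's second law for the box (up-slope positive): T − 15.094 = 2 a. For the hanging weight (downward positive): 9 × 10 − T = 9 a.
Adding the two equations eliminates T: 74.906 = 11 a, so a = 6.8096 m/s².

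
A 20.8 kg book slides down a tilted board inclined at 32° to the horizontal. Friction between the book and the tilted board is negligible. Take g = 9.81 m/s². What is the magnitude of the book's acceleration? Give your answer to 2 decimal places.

Resolving the weight along the incline: the component pulling the book down the slope is mg sin 32° = 20.8 × 9.81 × 0.5299 = 108.125 N, and the normal force is N = mg cos 32° = 20.8 × 9.81 × 0.8480 = 173.033 N.
With no friction the net force along the incline is 108.125 N, so a = g sin 32° = 108.125 / 20.8 = 5.1983 m/s².

5.20 m/s²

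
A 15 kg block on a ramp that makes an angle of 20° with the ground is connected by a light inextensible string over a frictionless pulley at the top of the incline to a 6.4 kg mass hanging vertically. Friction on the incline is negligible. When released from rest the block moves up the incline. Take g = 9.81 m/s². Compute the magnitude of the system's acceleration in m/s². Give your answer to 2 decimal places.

For the block on the incline: the weight component along the slope is m₁g sin 20° = 15 × 9.81 × 0.3420 = 50.325 N and the normal force is N = m₁g cos 20° = 138.276 N.
Newton's second law for the block (up-slope positive): T − 50.325 = 15 a. For the hanging mass (downward positive): 6.4 × 9.81 − T = 6.4 a.
Adding the two equations eliminates T: 12.459 = 21.4 a, so a = 0.5822 m/s².

0.58 m/s²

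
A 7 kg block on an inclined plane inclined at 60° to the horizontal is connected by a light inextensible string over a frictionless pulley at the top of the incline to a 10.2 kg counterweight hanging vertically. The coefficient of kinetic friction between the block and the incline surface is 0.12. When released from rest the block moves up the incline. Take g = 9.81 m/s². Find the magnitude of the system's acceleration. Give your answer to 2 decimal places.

For the block on the incline: the weight component along the slope is m₁g sin 60° = 7 × 9.81 × 0.8660 = 59.468 N and the normal force is N = m₁g cos 60° = 34.335 N.
Kinetic friction opposes the block's motion up the incline: f = μN = 0.12 × 34.335 = 4.120 N acting down the slope.
Newton's second law for the block (up-slope positive): T − 59.468 − 4.120 = 7 a. For the hanging counterweight (downward positive): 10.2 × 9.81 − T = 10.2 a.
Adding the two equations eliminates T: 36.474 = 17.2 a, so a = 2.1206 m/s².

2.12 m/s²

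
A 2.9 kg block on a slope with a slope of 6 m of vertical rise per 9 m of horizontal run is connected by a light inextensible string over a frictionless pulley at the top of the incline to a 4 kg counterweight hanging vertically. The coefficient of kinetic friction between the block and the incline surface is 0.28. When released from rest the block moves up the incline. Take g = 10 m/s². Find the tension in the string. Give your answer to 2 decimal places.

For the block on the incline: the weight component along the slope is m₁g sin 33.69° = 2.9 × 10 × 0.5547 = 16.086 N and the normal force is N = m₁g cos 33.69° = 24.129 N.
Kinetic friction opposes the block's motion up the incline: f = μN = 0.28 × 24.129 = 6.756 N acting down the slope.
Newton's second law for the block (up-slope positive): T − 16.086 − 6.756 = 2.9 a. For the hanging counterweight (downward positive): 4 × 10 − T = 4 a.
Adding the two equations eliminates T: 17.158 = 6.9 a, so a = 2.4867 m/s².
Then from the hanging counterweight's equation, T = 4 × (10 − 2.4867) = 30.053 N.

30.05 N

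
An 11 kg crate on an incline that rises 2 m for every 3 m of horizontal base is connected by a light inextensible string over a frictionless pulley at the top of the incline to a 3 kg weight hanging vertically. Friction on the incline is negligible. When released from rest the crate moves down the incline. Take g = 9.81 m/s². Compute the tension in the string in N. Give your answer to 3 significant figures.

For the crate on the incline: the weight component along the slope is m₁g sin 33.69° = 11 × 9.81 × 0.5547 = 59.858 N and the normal force is N = m₁g cos 33.69° = 89.787 N.
Newton's second law for the crate (down-slope positive): 59.858 − T = 11 a. For the hanging weight (upward positive): T − 3 × 9.81 = 3 a.
Adding the two equations eliminates T: 30.428 = 14 a, so a = 2.1734 m/s².
Then from the hanging weight's equation, T = 3 × (9.81 + 2.1734) = 35.950 N.

36.0 N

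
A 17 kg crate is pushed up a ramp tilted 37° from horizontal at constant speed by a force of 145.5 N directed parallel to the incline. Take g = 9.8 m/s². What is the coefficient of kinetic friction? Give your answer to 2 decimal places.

At constant speed ΣF = 0 along the incline. The applied 145.5 N acts up the slope; the weight component mg sin 37° = 100.262 N and kinetic friction μN both act down the slope.
So 145.5 = 100.262 + μ × 133.053, giving μ = (145.5 − 100.262) / 133.053 = 0.3400.

0.34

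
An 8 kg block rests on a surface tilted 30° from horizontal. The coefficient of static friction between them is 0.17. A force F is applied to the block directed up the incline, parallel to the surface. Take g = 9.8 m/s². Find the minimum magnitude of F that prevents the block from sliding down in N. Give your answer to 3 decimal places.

The normal force is N = mg cos 30° = 67.896 N. With F at its minimum the block is on the verge of sliding down, so static friction is at its maximum μ_s N = 0.17 × 67.896 = 11.542 N and acts up the slope.
Equilibrium along the incline: F + μ_s N = mg sin 30°, so F = 39.200 − 11.542 = 27.658 N.

27.658 N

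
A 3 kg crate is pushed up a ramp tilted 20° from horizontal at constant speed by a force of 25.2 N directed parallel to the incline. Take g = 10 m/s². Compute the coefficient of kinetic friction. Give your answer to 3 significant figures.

0.530

At constant speed ΣF = 0 along the incline. The applied 25.2 N acts up the slope; the weight component mg sin 20° = 10.261 N and kinetic friction μN both act down the slope.
So 25.2 = 10.261 + μ × 28.191, giving μ = (25.2 − 10.261) / 28.191 = 0.5299.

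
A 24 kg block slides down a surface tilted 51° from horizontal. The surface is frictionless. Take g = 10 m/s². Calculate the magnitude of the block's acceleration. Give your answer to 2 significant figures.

7.8 m/s²

Resolving the weight along the incline: the component pulling the block down the slope is mg sin 51° = 24 × 10 × 0.7771 = 186.504 N, and the normal force is N = mg cos 51° = 24 × 10 × 0.6293 = 151.032 N.
With no friction the net force along the incline is 186.504 N, so a = g sin 51° = 186.504 / 24 = 7.7710 m/s².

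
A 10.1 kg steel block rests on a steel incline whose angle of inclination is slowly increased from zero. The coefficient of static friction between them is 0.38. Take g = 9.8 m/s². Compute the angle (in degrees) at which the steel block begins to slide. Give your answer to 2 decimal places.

At the threshold of sliding, static friction is at its maximum μ_s N and exactly balances the weight component along the incline: mg sin θ = μ_s mg cos θ.
Hence tan θ = μ_s = 0.38, so θ = arctan(0.38) = 20.8068°.

20.81°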